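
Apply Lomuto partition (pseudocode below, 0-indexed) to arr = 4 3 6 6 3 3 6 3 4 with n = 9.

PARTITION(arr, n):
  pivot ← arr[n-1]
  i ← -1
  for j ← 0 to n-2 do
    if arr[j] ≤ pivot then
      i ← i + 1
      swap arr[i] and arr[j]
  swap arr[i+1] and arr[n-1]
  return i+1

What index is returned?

pivot = arr[8] = 4; i = -1
j=0: arr[0]=4 ≤ 4 → i=0, swap arr[0],arr[0] (no change) → 4 3 6 6 3 3 6 3 4
j=1: arr[1]=3 ≤ 4 → i=1, swap arr[1],arr[1] (no change) → 4 3 6 6 3 3 6 3 4
j=2: arr[2]=6 > 4 → no swap
j=3: arr[3]=6 > 4 → no swap
j=4: arr[4]=3 ≤ 4 → i=2, swap arr[2],arr[4] → 4 3 3 6 6 3 6 3 4
j=5: arr[5]=3 ≤ 4 → i=3, swap arr[3],arr[5] → 4 3 3 3 6 6 6 3 4
j=6: arr[6]=6 > 4 → no swap
j=7: arr[7]=3 ≤ 4 → i=4, swap arr[4],arr[7] → 4 3 3 3 3 6 6 6 4
final swap arr[5],arr[8] → 4 3 3 3 3 4 6 6 6; return 5

5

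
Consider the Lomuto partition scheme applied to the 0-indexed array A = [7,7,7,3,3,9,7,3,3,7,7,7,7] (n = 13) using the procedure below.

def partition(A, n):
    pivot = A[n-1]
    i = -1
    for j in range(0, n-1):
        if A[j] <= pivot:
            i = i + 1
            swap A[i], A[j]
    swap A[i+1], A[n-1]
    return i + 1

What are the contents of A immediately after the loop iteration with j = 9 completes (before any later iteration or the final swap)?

[7,7,7,3,3,7,3,3,7,9,7,7,7]

pivot = A[12] = 7; i = -1
j=0: A[0]=7 ≤ 7 → i=0, swap A[0],A[0] (no change) → [7,7,7,3,3,9,7,3,3,7,7,7,7]
j=1: A[1]=7 ≤ 7 → i=1, swap A[1],A[1] (no change) → [7,7,7,3,3,9,7,3,3,7,7,7,7]
j=2: A[2]=7 ≤ 7 → i=2, swap A[2],A[2] (no change) → [7,7,7,3,3,9,7,3,3,7,7,7,7]
j=3: A[3]=3 ≤ 7 → i=3, swap A[3],A[3] (no change) → [7,7,7,3,3,9,7,3,3,7,7,7,7]
j=4: A[4]=3 ≤ 7 → i=4, swap A[4],A[4] (no change) → [7,7,7,3,3,9,7,3,3,7,7,7,7]
j=5: A[5]=9 > 7 → no swap
j=6: A[6]=7 ≤ 7 → i=5, swap A[5],A[6] → [7,7,7,3,3,7,9,3,3,7,7,7,7]
j=7: A[7]=3 ≤ 7 → i=6, swap A[6],A[7] → [7,7,7,3,3,7,3,9,3,7,7,7,7]
j=8: A[8]=3 ≤ 7 → i=7, swap A[7],A[8] → [7,7,7,3,3,7,3,3,9,7,7,7,7]
j=9: A[9]=7 ≤ 7 → i=8, swap A[8],A[9] → [7,7,7,3,3,7,3,3,7,9,7,7,7]
(after j=9) A = [7,7,7,3,3,7,3,3,7,9,7,7,7]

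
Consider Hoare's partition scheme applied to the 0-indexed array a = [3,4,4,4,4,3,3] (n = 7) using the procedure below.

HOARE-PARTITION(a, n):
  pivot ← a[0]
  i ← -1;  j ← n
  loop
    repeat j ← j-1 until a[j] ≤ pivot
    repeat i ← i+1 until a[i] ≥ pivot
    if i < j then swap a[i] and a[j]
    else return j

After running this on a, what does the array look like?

[3,3,4,4,4,4,3]

pivot=3
j stops at 6 (3), i stops at 0 (3); swap ⇒ [3,4,4,4,4,3,3]
j stops at 5 (3), i stops at 1 (4); swap ⇒ [3,3,4,4,4,4,3]
j stops at 1, i stops at 2; i≥j ⇒ return 1. a=[3,3,4,4,4,4,3]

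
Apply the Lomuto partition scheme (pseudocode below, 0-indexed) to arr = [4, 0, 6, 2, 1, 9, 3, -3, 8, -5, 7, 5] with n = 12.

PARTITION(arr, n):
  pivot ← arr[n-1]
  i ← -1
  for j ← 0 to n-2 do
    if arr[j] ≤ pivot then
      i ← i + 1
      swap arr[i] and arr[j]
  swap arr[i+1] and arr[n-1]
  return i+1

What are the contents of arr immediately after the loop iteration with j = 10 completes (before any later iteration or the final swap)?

pivot = arr[11] = 5; i = -1
j=0: arr[0]=4 ≤ 5 → i=0, swap arr[0],arr[0] (no change) → [4, 0, 6, 2, 1, 9, 3, -3, 8, -5, 7, 5]
j=1: arr[1]=0 ≤ 5 → i=1, swap arr[1],arr[1] (no change) → [4, 0, 6, 2, 1, 9, 3, -3, 8, -5, 7, 5]
j=2: arr[2]=6 > 5 → no swap
j=3: arr[3]=2 ≤ 5 → i=2, swap arr[2],arr[3] → [4, 0, 2, 6, 1, 9, 3, -3, 8, -5, 7, 5]
j=4: arr[4]=1 ≤ 5 → i=3, swap arr[3],arr[4] → [4, 0, 2, 1, 6, 9, 3, -3, 8, -5, 7, 5]
j=5: arr[5]=9 > 5 → no swap
j=6: arr[6]=3 ≤ 5 → i=4, swap arr[4],arr[6] → [4, 0, 2, 1, 3, 9, 6, -3, 8, -5, 7, 5]
j=7: arr[7]=-3 ≤ 5 → i=5, swap arr[5],arr[7] → [4, 0, 2, 1, 3, -3, 6, 9, 8, -5, 7, 5]
j=8: arr[8]=8 > 5 → no swap
j=9: arr[9]=-5 ≤ 5 → i=6, swap arr[6],arr[9] → [4, 0, 2, 1, 3, -3, -5, 9, 8, 6, 7, 5]
j=10: arr[10]=7 > 5 → no swap
(after j=10) arr = [4, 0, 2, 1, 3, -3, -5, 9, 8, 6, 7, 5]

[4, 0, 2, 1, 3, -3, -5, 9, 8, 6, 7, 5]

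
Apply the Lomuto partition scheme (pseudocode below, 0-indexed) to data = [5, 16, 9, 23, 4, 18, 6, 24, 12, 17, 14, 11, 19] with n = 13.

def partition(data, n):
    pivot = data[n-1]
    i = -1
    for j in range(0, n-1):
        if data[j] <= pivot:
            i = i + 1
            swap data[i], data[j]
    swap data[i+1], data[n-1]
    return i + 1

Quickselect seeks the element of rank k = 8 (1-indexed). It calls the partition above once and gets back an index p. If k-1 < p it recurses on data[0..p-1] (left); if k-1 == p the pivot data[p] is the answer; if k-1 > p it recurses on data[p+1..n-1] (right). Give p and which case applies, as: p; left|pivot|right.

10; left

pivot=19, i=-1
j=0: 5≤19, i=0, swap(0,0) ⇒ [5, 16, 9, 23, 4, 18, 6, 24, 12, 17, 14, 11, 19]
j=1: 16≤19, i=1, swap(1,1) ⇒ [5, 16, 9, 23, 4, 18, 6, 24, 12, 17, 14, 11, 19]
j=2: 9≤19, i=2, swap(2,2) ⇒ [5, 16, 9, 23, 4, 18, 6, 24, 12, 17, 14, 11, 19]
j=3: 23>19, skip
j=4: 4≤19, i=3, swap(3,4) ⇒ [5, 16, 9, 4, 23, 18, 6, 24, 12, 17, 14, 11, 19]
j=5: 18≤19, i=4, swap(4,5) ⇒ [5, 16, 9, 4, 18, 23, 6, 24, 12, 17, 14, 11, 19]
j=6: 6≤19, i=5, swap(5,6) ⇒ [5, 16, 9, 4, 18, 6, 23, 24, 12, 17, 14, 11, 19]
j=7: 24>19, skip
j=8: 12≤19, i=6, swap(6,8) ⇒ [5, 16, 9, 4, 18, 6, 12, 24, 23, 17, 14, 11, 19]
j=9: 17≤19, i=7, swap(7,9) ⇒ [5, 16, 9, 4, 18, 6, 12, 17, 23, 24, 14, 11, 19]
j=10: 14≤19, i=8, swap(8,10) ⇒ [5, 16, 9, 4, 18, 6, 12, 17, 14, 24, 23, 11, 19]
j=11: 11≤19, i=9, swap(9,11) ⇒ [5, 16, 9, 4, 18, 6, 12, 17, 14, 11, 23, 24, 19]
swap(10,12) ⇒ [5, 16, 9, 4, 18, 6, 12, 17, 14, 11, 19, 24, 23]; return 10
p = 10; k-1 = 7 < 10 ⇒ left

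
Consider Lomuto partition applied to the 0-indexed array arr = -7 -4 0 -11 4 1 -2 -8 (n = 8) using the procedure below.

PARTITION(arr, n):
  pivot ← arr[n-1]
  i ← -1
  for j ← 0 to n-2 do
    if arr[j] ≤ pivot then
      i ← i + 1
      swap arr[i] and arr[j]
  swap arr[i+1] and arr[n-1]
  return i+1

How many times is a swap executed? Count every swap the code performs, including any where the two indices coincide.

pivot=-8, i=-1
j=0: -7>-8, skip
j=1: -4>-8, skip
j=2: 0>-8, skip
j=3: -11≤-8, i=0, swap(0,3) ⇒ -11 -4 0 -7 4 1 -2 -8
j=4: 4>-8, skip
j=5: 1>-8, skip
j=6: -2>-8, skip
swap(1,7) ⇒ -11 -8 0 -7 4 1 -2 -4; return 1

2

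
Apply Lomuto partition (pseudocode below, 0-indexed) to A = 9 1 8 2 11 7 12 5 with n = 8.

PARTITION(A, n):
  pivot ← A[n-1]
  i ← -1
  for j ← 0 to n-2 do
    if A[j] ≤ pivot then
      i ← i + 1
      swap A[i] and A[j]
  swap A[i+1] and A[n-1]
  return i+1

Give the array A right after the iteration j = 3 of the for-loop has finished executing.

1 2 8 9 11 7 12 5

pivot = A[7] = 5; i = -1
j=0: A[0]=9 > 5 → no swap
j=1: A[1]=1 ≤ 5 → i=0, swap A[0],A[1] → 1 9 8 2 11 7 12 5
j=2: A[2]=8 > 5 → no swap
j=3: A[3]=2 ≤ 5 → i=1, swap A[1],A[3] → 1 2 8 9 11 7 12 5
(after j=3) A = 1 2 8 9 11 7 12 5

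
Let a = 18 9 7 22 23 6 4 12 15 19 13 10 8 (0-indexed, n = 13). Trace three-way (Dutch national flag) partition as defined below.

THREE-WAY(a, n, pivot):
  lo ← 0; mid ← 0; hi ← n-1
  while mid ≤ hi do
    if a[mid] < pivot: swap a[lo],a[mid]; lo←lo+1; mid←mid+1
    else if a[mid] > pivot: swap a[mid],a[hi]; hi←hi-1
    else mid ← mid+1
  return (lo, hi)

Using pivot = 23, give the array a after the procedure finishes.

18 9 7 22 6 4 12 15 19 13 10 8 23

pivot = 23; lo=0, mid=0, hi=12
a[mid]=18<23: swap a[0],a[0]; lo=1,mid=1 → 18 9 7 22 23 6 4 12 15 19 13 10 8
a[mid]=9<23: swap a[1],a[1]; lo=2,mid=2 → 18 9 7 22 23 6 4 12 15 19 13 10 8
a[mid]=7<23: swap a[2],a[2]; lo=3,mid=3 → 18 9 7 22 23 6 4 12 15 19 13 10 8
a[mid]=22<23: swap a[3],a[3]; lo=4,mid=4 → 18 9 7 22 23 6 4 12 15 19 13 10 8
a[mid]=23=23: mid=5
a[mid]=6<23: swap a[4],a[5]; lo=5,mid=6 → 18 9 7 22 6 23 4 12 15 19 13 10 8
a[mid]=4<23: swap a[5],a[6]; lo=6,mid=7 → 18 9 7 22 6 4 23 12 15 19 13 10 8
a[mid]=12<23: swap a[6],a[7]; lo=7,mid=8 → 18 9 7 22 6 4 12 23 15 19 13 10 8
a[mid]=15<23: swap a[7],a[8]; lo=8,mid=9 → 18 9 7 22 6 4 12 15 23 19 13 10 8
a[mid]=19<23: swap a[8],a[9]; lo=9,mid=10 → 18 9 7 22 6 4 12 15 19 23 13 10 8
a[mid]=13<23: swap a[9],a[10]; lo=10,mid=11 → 18 9 7 22 6 4 12 15 19 13 23 10 8
a[mid]=10<23: swap a[10],a[11]; lo=11,mid=12 → 18 9 7 22 6 4 12 15 19 13 10 23 8
a[mid]=8<23: swap a[11],a[12]; lo=12,mid=13 → 18 9 7 22 6 4 12 15 19 13 10 8 23
end: lo=12, hi=12; a = 18 9 7 22 6 4 12 15 19 13 10 8 23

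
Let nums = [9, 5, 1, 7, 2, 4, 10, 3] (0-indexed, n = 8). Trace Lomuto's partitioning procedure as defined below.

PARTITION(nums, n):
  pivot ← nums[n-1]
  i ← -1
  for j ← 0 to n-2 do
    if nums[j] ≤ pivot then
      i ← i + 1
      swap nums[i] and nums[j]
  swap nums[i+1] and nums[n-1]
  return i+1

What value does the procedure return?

2

pivot = nums[7] = 3; i = -1
j=0: nums[0]=9 > 3 → no swap
j=1: nums[1]=5 > 3 → no swap
j=2: nums[2]=1 ≤ 3 → i=0, swap nums[0],nums[2] → [1, 5, 9, 7, 2, 4, 10, 3]
j=3: nums[3]=7 > 3 → no swap
j=4: nums[4]=2 ≤ 3 → i=1, swap nums[1],nums[4] → [1, 2, 9, 7, 5, 4, 10, 3]
j=5: nums[5]=4 > 3 → no swap
j=6: nums[6]=10 > 3 → no swap
final swap nums[2],nums[7] → [1, 2, 3, 7, 5, 4, 10, 9]; return 2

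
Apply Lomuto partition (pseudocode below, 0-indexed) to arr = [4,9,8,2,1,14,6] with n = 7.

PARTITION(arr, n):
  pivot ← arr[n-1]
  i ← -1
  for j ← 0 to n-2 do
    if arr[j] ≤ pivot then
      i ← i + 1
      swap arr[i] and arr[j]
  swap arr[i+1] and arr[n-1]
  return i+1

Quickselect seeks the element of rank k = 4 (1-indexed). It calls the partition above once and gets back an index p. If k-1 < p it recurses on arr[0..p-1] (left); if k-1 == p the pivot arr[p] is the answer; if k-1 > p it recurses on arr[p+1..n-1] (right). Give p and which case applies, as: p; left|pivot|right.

3; pivot

pivot = arr[6] = 6; i = -1
j=0: arr[0]=4 ≤ 6 → i=0, swap arr[0],arr[0] (no change) → [4,9,8,2,1,14,6]
j=1: arr[1]=9 > 6 → no swap
j=2: arr[2]=8 > 6 → no swap
j=3: arr[3]=2 ≤ 6 → i=1, swap arr[1],arr[3] → [4,2,8,9,1,14,6]
j=4: arr[4]=1 ≤ 6 → i=2, swap arr[2],arr[4] → [4,2,1,9,8,14,6]
j=5: arr[5]=14 > 6 → no swap
final swap arr[3],arr[6] → [4,2,1,6,8,14,9]; return 3
p = 3; k-1 = 3 == 3 ⇒ pivot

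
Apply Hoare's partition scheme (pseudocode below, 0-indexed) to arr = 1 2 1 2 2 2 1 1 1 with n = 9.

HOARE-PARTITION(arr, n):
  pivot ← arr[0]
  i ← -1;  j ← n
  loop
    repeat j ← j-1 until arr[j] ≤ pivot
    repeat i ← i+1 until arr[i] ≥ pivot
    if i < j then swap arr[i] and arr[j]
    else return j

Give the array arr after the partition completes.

pivot=1
j stops at 8 (1), i stops at 0 (1); swap ⇒ 1 2 1 2 2 2 1 1 1
j stops at 7 (1), i stops at 1 (2); swap ⇒ 1 1 1 2 2 2 1 2 1
j stops at 6 (1), i stops at 2 (1); swap ⇒ 1 1 1 2 2 2 1 2 1
j stops at 2, i stops at 3; i≥j ⇒ return 2. arr=1 1 1 2 2 2 1 2 1

1 1 1 2 2 2 1 2 1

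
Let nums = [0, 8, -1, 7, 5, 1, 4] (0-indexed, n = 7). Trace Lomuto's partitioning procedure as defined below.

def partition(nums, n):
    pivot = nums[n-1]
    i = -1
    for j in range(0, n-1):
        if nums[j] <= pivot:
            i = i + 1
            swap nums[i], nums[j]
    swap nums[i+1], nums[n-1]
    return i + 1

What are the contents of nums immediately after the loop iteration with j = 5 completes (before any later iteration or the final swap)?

[0, -1, 1, 7, 5, 8, 4]

pivot = nums[6] = 4; i = -1
j=0: nums[0]=0 ≤ 4 → i=0, swap nums[0],nums[0] (no change) → [0, 8, -1, 7, 5, 1, 4]
j=1: nums[1]=8 > 4 → no swap
j=2: nums[2]=-1 ≤ 4 → i=1, swap nums[1],nums[2] → [0, -1, 8, 7, 5, 1, 4]
j=3: nums[3]=7 > 4 → no swap
j=4: nums[4]=5 > 4 → no swap
j=5: nums[5]=1 ≤ 4 → i=2, swap nums[2],nums[5] → [0, -1, 1, 7, 5, 8, 4]
(after j=5) nums = [0, -1, 1, 7, 5, 8, 4]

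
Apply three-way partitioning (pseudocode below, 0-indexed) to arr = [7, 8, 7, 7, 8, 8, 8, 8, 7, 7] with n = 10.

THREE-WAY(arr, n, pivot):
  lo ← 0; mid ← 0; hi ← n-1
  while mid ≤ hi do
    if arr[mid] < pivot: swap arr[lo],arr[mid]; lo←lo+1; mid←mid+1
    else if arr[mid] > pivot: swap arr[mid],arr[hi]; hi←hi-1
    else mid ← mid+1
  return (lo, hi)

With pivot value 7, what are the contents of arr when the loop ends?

pivot = 7; lo=0, mid=0, hi=9
arr[mid]=7=7: mid=1
arr[mid]=8>7: swap arr[1],arr[9]; hi=8 → [7, 7, 7, 7, 8, 8, 8, 8, 7, 8]
arr[mid]=7=7: mid=2
arr[mid]=7=7: mid=3
arr[mid]=7=7: mid=4
arr[mid]=8>7: swap arr[4],arr[8]; hi=7 → [7, 7, 7, 7, 7, 8, 8, 8, 8, 8]
arr[mid]=7=7: mid=5
arr[mid]=8>7: swap arr[5],arr[7]; hi=6 → [7, 7, 7, 7, 7, 8, 8, 8, 8, 8]
arr[mid]=8>7: swap arr[5],arr[6]; hi=5 → [7, 7, 7, 7, 7, 8, 8, 8, 8, 8]
arr[mid]=8>7: swap arr[5],arr[5]; hi=4 → [7, 7, 7, 7, 7, 8, 8, 8, 8, 8]
end: lo=0, hi=4; arr = [7, 7, 7, 7, 7, 8, 8, 8, 8, 8]

[7, 7, 7, 7, 7, 8, 8, 8, 8, 8]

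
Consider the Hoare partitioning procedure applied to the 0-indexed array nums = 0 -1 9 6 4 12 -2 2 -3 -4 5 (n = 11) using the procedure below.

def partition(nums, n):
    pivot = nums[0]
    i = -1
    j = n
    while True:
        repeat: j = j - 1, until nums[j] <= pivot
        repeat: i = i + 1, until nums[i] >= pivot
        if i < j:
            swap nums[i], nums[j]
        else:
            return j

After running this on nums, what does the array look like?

-4 -1 -3 -2 4 12 6 2 9 0 5

pivot = nums[0] = 0; i = -1, j = 11
j→9 (nums[9]=-4≤0), i→0 (nums[0]=0≥0); i<j, swap → -4 -1 9 6 4 12 -2 2 -3 0 5
j→8 (nums[8]=-3≤0), i→2 (nums[2]=9≥0); i<j, swap → -4 -1 -3 6 4 12 -2 2 9 0 5
j→6 (nums[6]=-2≤0), i→3 (nums[3]=6≥0); i<j, swap → -4 -1 -3 -2 4 12 6 2 9 0 5
j→3, i→4; i≥j, return j=3. nums = -4 -1 -3 -2 4 12 6 2 9 0 5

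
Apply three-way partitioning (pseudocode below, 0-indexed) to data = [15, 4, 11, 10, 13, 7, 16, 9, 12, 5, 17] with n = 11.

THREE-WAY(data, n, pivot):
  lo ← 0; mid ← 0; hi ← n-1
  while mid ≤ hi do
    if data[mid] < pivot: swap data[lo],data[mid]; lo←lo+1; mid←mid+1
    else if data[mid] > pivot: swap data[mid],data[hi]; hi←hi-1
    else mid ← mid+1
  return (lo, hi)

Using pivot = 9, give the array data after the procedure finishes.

lo=0 mid=0 hi=10
15>9: swap(0,10), hi=9 ⇒ [17, 4, 11, 10, 13, 7, 16, 9, 12, 5, 15]
17>9: swap(0,9), hi=8 ⇒ [5, 4, 11, 10, 13, 7, 16, 9, 12, 17, 15]
5<9: swap(0,0), lo=1 mid=1 ⇒ [5, 4, 11, 10, 13, 7, 16, 9, 12, 17, 15]
4<9: swap(1,1), lo=2 mid=2 ⇒ [5, 4, 11, 10, 13, 7, 16, 9, 12, 17, 15]
11>9: swap(2,8), hi=7 ⇒ [5, 4, 12, 10, 13, 7, 16, 9, 11, 17, 15]
12>9: swap(2,7), hi=6 ⇒ [5, 4, 9, 10, 13, 7, 16, 12, 11, 17, 15]
9=9: mid=3
10>9: swap(3,6), hi=5 ⇒ [5, 4, 9, 16, 13, 7, 10, 12, 11, 17, 15]
16>9: swap(3,5), hi=4 ⇒ [5, 4, 9, 7, 13, 16, 10, 12, 11, 17, 15]
7<9: swap(2,3), lo=3 mid=4 ⇒ [5, 4, 7, 9, 13, 16, 10, 12, 11, 17, 15]
13>9: swap(4,4), hi=3 ⇒ [5, 4, 7, 9, 13, 16, 10, 12, 11, 17, 15]
done. lo=3 hi=3; data=[5, 4, 7, 9, 13, 16, 10, 12, 11, 17, 15]

[5, 4, 7, 9, 13, 16, 10, 12, 11, 17, 15]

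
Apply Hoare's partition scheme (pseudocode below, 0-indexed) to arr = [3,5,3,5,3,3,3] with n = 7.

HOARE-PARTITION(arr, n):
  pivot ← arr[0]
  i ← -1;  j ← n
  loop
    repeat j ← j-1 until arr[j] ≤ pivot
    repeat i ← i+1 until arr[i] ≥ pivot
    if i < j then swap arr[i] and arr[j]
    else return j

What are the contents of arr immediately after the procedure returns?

[3,3,3,5,3,5,3]

pivot = arr[0] = 3; i = -1, j = 7
j→6 (arr[6]=3≤3), i→0 (arr[0]=3≥3); i<j, swap → [3,5,3,5,3,3,3]
j→5 (arr[5]=3≤3), i→1 (arr[1]=5≥3); i<j, swap → [3,3,3,5,3,5,3]
j→4 (arr[4]=3≤3), i→2 (arr[2]=3≥3); i<j, swap → [3,3,3,5,3,5,3]
j→2, i→3; i≥j, return j=2. arr = [3,3,3,5,3,5,3]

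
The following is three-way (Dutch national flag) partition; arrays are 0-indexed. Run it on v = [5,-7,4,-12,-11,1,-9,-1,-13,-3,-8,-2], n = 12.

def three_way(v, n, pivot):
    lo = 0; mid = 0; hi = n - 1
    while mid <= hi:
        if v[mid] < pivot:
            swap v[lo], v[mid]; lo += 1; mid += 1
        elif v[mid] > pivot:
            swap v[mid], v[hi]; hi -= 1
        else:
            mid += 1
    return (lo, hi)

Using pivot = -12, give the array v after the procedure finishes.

[-13,-12,4,-11,1,-9,-1,-7,-3,-8,-2,5]

pivot = -12; lo=0, mid=0, hi=11
v[mid]=5>-12: swap v[0],v[11]; hi=10 → [-2,-7,4,-12,-11,1,-9,-1,-13,-3,-8,5]
v[mid]=-2>-12: swap v[0],v[10]; hi=9 → [-8,-7,4,-12,-11,1,-9,-1,-13,-3,-2,5]
v[mid]=-8>-12: swap v[0],v[9]; hi=8 → [-3,-7,4,-12,-11,1,-9,-1,-13,-8,-2,5]
v[mid]=-3>-12: swap v[0],v[8]; hi=7 → [-13,-7,4,-12,-11,1,-9,-1,-3,-8,-2,5]
v[mid]=-13<-12: swap v[0],v[0]; lo=1,mid=1 → [-13,-7,4,-12,-11,1,-9,-1,-3,-8,-2,5]
v[mid]=-7>-12: swap v[1],v[7]; hi=6 → [-13,-1,4,-12,-11,1,-9,-7,-3,-8,-2,5]
v[mid]=-1>-12: swap v[1],v[6]; hi=5 → [-13,-9,4,-12,-11,1,-1,-7,-3,-8,-2,5]
v[mid]=-9>-12: swap v[1],v[5]; hi=4 → [-13,1,4,-12,-11,-9,-1,-7,-3,-8,-2,5]
v[mid]=1>-12: swap v[1],v[4]; hi=3 → [-13,-11,4,-12,1,-9,-1,-7,-3,-8,-2,5]
v[mid]=-11>-12: swap v[1],v[3]; hi=2 → [-13,-12,4,-11,1,-9,-1,-7,-3,-8,-2,5]
v[mid]=-12=-12: mid=2
v[mid]=4>-12: swap v[2],v[2]; hi=1 → [-13,-12,4,-11,1,-9,-1,-7,-3,-8,-2,5]
end: lo=1, hi=1; v = [-13,-12,4,-11,1,-9,-1,-7,-3,-8,-2,5]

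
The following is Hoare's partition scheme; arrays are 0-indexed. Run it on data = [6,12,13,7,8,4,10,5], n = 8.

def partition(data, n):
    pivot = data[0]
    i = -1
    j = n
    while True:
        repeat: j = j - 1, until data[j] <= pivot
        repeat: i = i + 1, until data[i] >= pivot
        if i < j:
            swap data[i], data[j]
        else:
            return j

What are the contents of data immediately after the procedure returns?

[5,4,13,7,8,12,10,6]

pivot=6
j stops at 7 (5), i stops at 0 (6); swap ⇒ [5,12,13,7,8,4,10,6]
j stops at 5 (4), i stops at 1 (12); swap ⇒ [5,4,13,7,8,12,10,6]
j stops at 1, i stops at 2; i≥j ⇒ return 1. data=[5,4,13,7,8,12,10,6]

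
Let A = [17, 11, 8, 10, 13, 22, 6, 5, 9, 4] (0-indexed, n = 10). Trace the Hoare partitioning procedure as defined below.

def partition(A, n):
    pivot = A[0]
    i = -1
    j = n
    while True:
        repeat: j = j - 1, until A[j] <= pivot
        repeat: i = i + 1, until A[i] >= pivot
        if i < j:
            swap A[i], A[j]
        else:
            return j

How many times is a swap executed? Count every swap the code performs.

pivot=17
j stops at 9 (4), i stops at 0 (17); swap ⇒ [4, 11, 8, 10, 13, 22, 6, 5, 9, 17]
j stops at 8 (9), i stops at 5 (22); swap ⇒ [4, 11, 8, 10, 13, 9, 6, 5, 22, 17]
j stops at 7, i stops at 8; i≥j ⇒ return 7. A=[4, 11, 8, 10, 13, 9, 6, 5, 22, 17]

2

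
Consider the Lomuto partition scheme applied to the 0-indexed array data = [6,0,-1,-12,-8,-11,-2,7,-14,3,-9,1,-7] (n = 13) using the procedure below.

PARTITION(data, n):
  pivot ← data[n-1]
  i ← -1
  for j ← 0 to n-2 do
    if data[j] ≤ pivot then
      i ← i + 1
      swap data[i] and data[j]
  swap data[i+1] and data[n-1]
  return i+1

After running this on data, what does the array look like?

[-12,-8,-11,-14,-9,-7,-2,7,6,3,0,1,-1]

pivot=-7, i=-1
j=0: 6>-7, skip
j=1: 0>-7, skip
j=2: -1>-7, skip
j=3: -12≤-7, i=0, swap(0,3) ⇒ [-12,0,-1,6,-8,-11,-2,7,-14,3,-9,1,-7]
j=4: -8≤-7, i=1, swap(1,4) ⇒ [-12,-8,-1,6,0,-11,-2,7,-14,3,-9,1,-7]
j=5: -11≤-7, i=2, swap(2,5) ⇒ [-12,-8,-11,6,0,-1,-2,7,-14,3,-9,1,-7]
j=6: -2>-7, skip
j=7: 7>-7, skip
j=8: -14≤-7, i=3, swap(3,8) ⇒ [-12,-8,-11,-14,0,-1,-2,7,6,3,-9,1,-7]
j=9: 3>-7, skip
j=10: -9≤-7, i=4, swap(4,10) ⇒ [-12,-8,-11,-14,-9,-1,-2,7,6,3,0,1,-7]
j=11: 1>-7, skip
swap(5,12) ⇒ [-12,-8,-11,-14,-9,-7,-2,7,6,3,0,1,-1]; return 5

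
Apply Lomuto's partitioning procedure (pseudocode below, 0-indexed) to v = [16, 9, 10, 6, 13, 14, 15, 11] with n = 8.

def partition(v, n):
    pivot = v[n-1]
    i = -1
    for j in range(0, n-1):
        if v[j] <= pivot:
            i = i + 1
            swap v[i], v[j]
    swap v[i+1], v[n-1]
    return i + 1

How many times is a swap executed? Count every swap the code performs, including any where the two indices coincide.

pivot=11, i=-1
j=0: 16>11, skip
j=1: 9≤11, i=0, swap(0,1) ⇒ [9, 16, 10, 6, 13, 14, 15, 11]
j=2: 10≤11, i=1, swap(1,2) ⇒ [9, 10, 16, 6, 13, 14, 15, 11]
j=3: 6≤11, i=2, swap(2,3) ⇒ [9, 10, 6, 16, 13, 14, 15, 11]
j=4: 13>11, skip
j=5: 14>11, skip
j=6: 15>11, skip
swap(3,7) ⇒ [9, 10, 6, 11, 13, 14, 15, 16]; return 3

4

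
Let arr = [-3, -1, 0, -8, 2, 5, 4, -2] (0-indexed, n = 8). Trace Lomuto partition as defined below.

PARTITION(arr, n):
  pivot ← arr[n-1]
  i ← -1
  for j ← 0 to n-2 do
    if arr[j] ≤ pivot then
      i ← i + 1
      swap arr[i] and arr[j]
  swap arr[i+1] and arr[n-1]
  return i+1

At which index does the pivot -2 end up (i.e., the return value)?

2

pivot=-2, i=-1
j=0: -3≤-2, i=0, swap(0,0) ⇒ [-3, -1, 0, -8, 2, 5, 4, -2]
j=1: -1>-2, skip
j=2: 0>-2, skip
j=3: -8≤-2, i=1, swap(1,3) ⇒ [-3, -8, 0, -1, 2, 5, 4, -2]
j=4: 2>-2, skip
j=5: 5>-2, skip
j=6: 4>-2, skip
swap(2,7) ⇒ [-3, -8, -2, -1, 2, 5, 4, 0]; return 2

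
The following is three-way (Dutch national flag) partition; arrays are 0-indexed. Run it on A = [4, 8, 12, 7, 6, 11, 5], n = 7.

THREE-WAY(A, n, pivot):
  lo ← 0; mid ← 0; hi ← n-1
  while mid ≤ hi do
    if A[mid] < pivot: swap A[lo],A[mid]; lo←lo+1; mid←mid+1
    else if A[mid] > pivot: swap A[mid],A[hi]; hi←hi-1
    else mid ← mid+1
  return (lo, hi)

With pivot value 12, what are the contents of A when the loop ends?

pivot = 12; lo=0, mid=0, hi=6
A[mid]=4<12: swap A[0],A[0]; lo=1,mid=1 → [4, 8, 12, 7, 6, 11, 5]
A[mid]=8<12: swap A[1],A[1]; lo=2,mid=2 → [4, 8, 12, 7, 6, 11, 5]
A[mid]=12=12: mid=3
A[mid]=7<12: swap A[2],A[3]; lo=3,mid=4 → [4, 8, 7, 12, 6, 11, 5]
A[mid]=6<12: swap A[3],A[4]; lo=4,mid=5 → [4, 8, 7, 6, 12, 11, 5]
A[mid]=11<12: swap A[4],A[5]; lo=5,mid=6 → [4, 8, 7, 6, 11, 12, 5]
A[mid]=5<12: swap A[5],A[6]; lo=6,mid=7 → [4, 8, 7, 6, 11, 5, 12]
end: lo=6, hi=6; A = [4, 8, 7, 6, 11, 5, 12]

[4, 8, 7, 6, 11, 5, 12]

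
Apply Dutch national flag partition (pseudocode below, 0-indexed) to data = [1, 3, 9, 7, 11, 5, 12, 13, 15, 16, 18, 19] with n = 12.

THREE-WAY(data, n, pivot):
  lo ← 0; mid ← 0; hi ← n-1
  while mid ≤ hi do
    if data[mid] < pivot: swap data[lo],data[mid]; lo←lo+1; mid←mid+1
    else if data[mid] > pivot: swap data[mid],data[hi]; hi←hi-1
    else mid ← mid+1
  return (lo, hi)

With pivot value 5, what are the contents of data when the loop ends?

pivot = 5; lo=0, mid=0, hi=11
data[mid]=1<5: swap data[0],data[0]; lo=1,mid=1 → [1, 3, 9, 7, 11, 5, 12, 13, 15, 16, 18, 19]
data[mid]=3<5: swap data[1],data[1]; lo=2,mid=2 → [1, 3, 9, 7, 11, 5, 12, 13, 15, 16, 18, 19]
data[mid]=9>5: swap data[2],data[11]; hi=10 → [1, 3, 19, 7, 11, 5, 12, 13, 15, 16, 18, 9]
data[mid]=19>5: swap data[2],data[10]; hi=9 → [1, 3, 18, 7, 11, 5, 12, 13, 15, 16, 19, 9]
data[mid]=18>5: swap data[2],data[9]; hi=8 → [1, 3, 16, 7, 11, 5, 12, 13, 15, 18, 19, 9]
data[mid]=16>5: swap data[2],data[8]; hi=7 → [1, 3, 15, 7, 11, 5, 12, 13, 16, 18, 19, 9]
data[mid]=15>5: swap data[2],data[7]; hi=6 → [1, 3, 13, 7, 11, 5, 12, 15, 16, 18, 19, 9]
data[mid]=13>5: swap data[2],data[6]; hi=5 → [1, 3, 12, 7, 11, 5, 13, 15, 16, 18, 19, 9]
data[mid]=12>5: swap data[2],data[5]; hi=4 → [1, 3, 5, 7, 11, 12, 13, 15, 16, 18, 19, 9]
data[mid]=5=5: mid=3
data[mid]=7>5: swap data[3],data[4]; hi=3 → [1, 3, 5, 11, 7, 12, 13, 15, 16, 18, 19, 9]
data[mid]=11>5: swap data[3],data[3]; hi=2 → [1, 3, 5, 11, 7, 12, 13, 15, 16, 18, 19, 9]
end: lo=2, hi=2; data = [1, 3, 5, 11, 7, 12, 13, 15, 16, 18, 19, 9]

[1, 3, 5, 11, 7, 12, 13, 15, 16, 18, 19, 9]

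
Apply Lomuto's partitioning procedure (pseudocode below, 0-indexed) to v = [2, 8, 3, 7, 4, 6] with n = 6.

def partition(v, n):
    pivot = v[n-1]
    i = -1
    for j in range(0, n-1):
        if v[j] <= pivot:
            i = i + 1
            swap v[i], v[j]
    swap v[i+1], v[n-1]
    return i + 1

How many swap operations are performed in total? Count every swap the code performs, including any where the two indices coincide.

4

pivot = v[5] = 6; i = -1
j=0: v[0]=2 ≤ 6 → i=0, swap v[0],v[0] (no change) → [2, 8, 3, 7, 4, 6]
j=1: v[1]=8 > 6 → no swap
j=2: v[2]=3 ≤ 6 → i=1, swap v[1],v[2] → [2, 3, 8, 7, 4, 6]
j=3: v[3]=7 > 6 → no swap
j=4: v[4]=4 ≤ 6 → i=2, swap v[2],v[4] → [2, 3, 4, 7, 8, 6]
final swap v[3],v[5] → [2, 3, 4, 6, 8, 7]; return 3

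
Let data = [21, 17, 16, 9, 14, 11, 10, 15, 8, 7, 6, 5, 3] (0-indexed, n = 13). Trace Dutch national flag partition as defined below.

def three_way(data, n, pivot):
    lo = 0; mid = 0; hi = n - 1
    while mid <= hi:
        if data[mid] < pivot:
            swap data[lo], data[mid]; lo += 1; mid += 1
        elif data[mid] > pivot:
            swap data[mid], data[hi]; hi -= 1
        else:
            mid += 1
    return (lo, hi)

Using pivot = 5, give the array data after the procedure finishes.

pivot = 5; lo=0, mid=0, hi=12
data[mid]=21>5: swap data[0],data[12]; hi=11 → [3, 17, 16, 9, 14, 11, 10, 15, 8, 7, 6, 5, 21]
data[mid]=3<5: swap data[0],data[0]; lo=1,mid=1 → [3, 17, 16, 9, 14, 11, 10, 15, 8, 7, 6, 5, 21]
data[mid]=17>5: swap data[1],data[11]; hi=10 → [3, 5, 16, 9, 14, 11, 10, 15, 8, 7, 6, 17, 21]
data[mid]=5=5: mid=2
data[mid]=16>5: swap data[2],data[10]; hi=9 → [3, 5, 6, 9, 14, 11, 10, 15, 8, 7, 16, 17, 21]
data[mid]=6>5: swap data[2],data[9]; hi=8 → [3, 5, 7, 9, 14, 11, 10, 15, 8, 6, 16, 17, 21]
data[mid]=7>5: swap data[2],data[8]; hi=7 → [3, 5, 8, 9, 14, 11, 10, 15, 7, 6, 16, 17, 21]
data[mid]=8>5: swap data[2],data[7]; hi=6 → [3, 5, 15, 9, 14, 11, 10, 8, 7, 6, 16, 17, 21]
data[mid]=15>5: swap data[2],data[6]; hi=5 → [3, 5, 10, 9, 14, 11, 15, 8, 7, 6, 16, 17, 21]
data[mid]=10>5: swap data[2],data[5]; hi=4 → [3, 5, 11, 9, 14, 10, 15, 8, 7, 6, 16, 17, 21]
data[mid]=11>5: swap data[2],data[4]; hi=3 → [3, 5, 14, 9, 11, 10, 15, 8, 7, 6, 16, 17, 21]
data[mid]=14>5: swap data[2],data[3]; hi=2 → [3, 5, 9, 14, 11, 10, 15, 8, 7, 6, 16, 17, 21]
data[mid]=9>5: swap data[2],data[2]; hi=1 → [3, 5, 9, 14, 11, 10, 15, 8, 7, 6, 16, 17, 21]
end: lo=1, hi=1; data = [3, 5, 9, 14, 11, 10, 15, 8, 7, 6, 16, 17, 21]

[3, 5, 9, 14, 11, 10, 15, 8, 7, 6, 16, 17, 21]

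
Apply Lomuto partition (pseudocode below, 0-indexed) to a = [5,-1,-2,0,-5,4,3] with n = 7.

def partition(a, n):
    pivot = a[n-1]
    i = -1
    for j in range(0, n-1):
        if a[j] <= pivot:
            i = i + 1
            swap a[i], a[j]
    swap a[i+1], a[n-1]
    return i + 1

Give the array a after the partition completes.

[-1,-2,0,-5,3,4,5]

pivot = a[6] = 3; i = -1
j=0: a[0]=5 > 3 → no swap
j=1: a[1]=-1 ≤ 3 → i=0, swap a[0],a[1] → [-1,5,-2,0,-5,4,3]
j=2: a[2]=-2 ≤ 3 → i=1, swap a[1],a[2] → [-1,-2,5,0,-5,4,3]
j=3: a[3]=0 ≤ 3 → i=2, swap a[2],a[3] → [-1,-2,0,5,-5,4,3]
j=4: a[4]=-5 ≤ 3 → i=3, swap a[3],a[4] → [-1,-2,0,-5,5,4,3]
j=5: a[5]=4 > 3 → no swap
final swap a[4],a[6] → [-1,-2,0,-5,3,4,5]; return 4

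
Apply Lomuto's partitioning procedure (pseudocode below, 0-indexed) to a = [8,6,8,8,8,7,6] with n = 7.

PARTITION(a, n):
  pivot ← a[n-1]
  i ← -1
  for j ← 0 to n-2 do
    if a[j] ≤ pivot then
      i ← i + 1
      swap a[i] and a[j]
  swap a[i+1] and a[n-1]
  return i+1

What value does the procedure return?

1

pivot=6, i=-1
j=0: 8>6, skip
j=1: 6≤6, i=0, swap(0,1) ⇒ [6,8,8,8,8,7,6]
j=2: 8>6, skip
j=3: 8>6, skip
j=4: 8>6, skip
j=5: 7>6, skip
swap(1,6) ⇒ [6,6,8,8,8,7,8]; return 1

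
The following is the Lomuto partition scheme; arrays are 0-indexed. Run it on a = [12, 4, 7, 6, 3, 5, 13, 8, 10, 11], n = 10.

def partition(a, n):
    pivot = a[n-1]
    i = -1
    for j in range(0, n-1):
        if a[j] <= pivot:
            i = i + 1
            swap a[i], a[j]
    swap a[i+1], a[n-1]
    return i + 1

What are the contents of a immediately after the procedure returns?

[4, 7, 6, 3, 5, 8, 10, 11, 13, 12]

pivot=11, i=-1
j=0: 12>11, skip
j=1: 4≤11, i=0, swap(0,1) ⇒ [4, 12, 7, 6, 3, 5, 13, 8, 10, 11]
j=2: 7≤11, i=1, swap(1,2) ⇒ [4, 7, 12, 6, 3, 5, 13, 8, 10, 11]
j=3: 6≤11, i=2, swap(2,3) ⇒ [4, 7, 6, 12, 3, 5, 13, 8, 10, 11]
j=4: 3≤11, i=3, swap(3,4) ⇒ [4, 7, 6, 3, 12, 5, 13, 8, 10, 11]
j=5: 5≤11, i=4, swap(4,5) ⇒ [4, 7, 6, 3, 5, 12, 13, 8, 10, 11]
j=6: 13>11, skip
j=7: 8≤11, i=5, swap(5,7) ⇒ [4, 7, 6, 3, 5, 8, 13, 12, 10, 11]
j=8: 10≤11, i=6, swap(6,8) ⇒ [4, 7, 6, 3, 5, 8, 10, 12, 13, 11]
swap(7,9) ⇒ [4, 7, 6, 3, 5, 8, 10, 11, 13, 12]; return 7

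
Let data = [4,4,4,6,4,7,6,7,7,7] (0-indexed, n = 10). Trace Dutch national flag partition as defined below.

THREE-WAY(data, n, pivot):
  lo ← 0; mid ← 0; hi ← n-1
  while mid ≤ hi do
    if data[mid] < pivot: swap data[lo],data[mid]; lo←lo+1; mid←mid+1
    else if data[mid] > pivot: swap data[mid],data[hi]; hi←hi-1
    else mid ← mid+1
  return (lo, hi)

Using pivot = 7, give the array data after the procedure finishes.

[4,4,4,6,4,6,7,7,7,7]

lo=0 mid=0 hi=9
4<7: swap(0,0), lo=1 mid=1 ⇒ [4,4,4,6,4,7,6,7,7,7]
4<7: swap(1,1), lo=2 mid=2 ⇒ [4,4,4,6,4,7,6,7,7,7]
4<7: swap(2,2), lo=3 mid=3 ⇒ [4,4,4,6,4,7,6,7,7,7]
6<7: swap(3,3), lo=4 mid=4 ⇒ [4,4,4,6,4,7,6,7,7,7]
4<7: swap(4,4), lo=5 mid=5 ⇒ [4,4,4,6,4,7,6,7,7,7]
7=7: mid=6
6<7: swap(5,6), lo=6 mid=7 ⇒ [4,4,4,6,4,6,7,7,7,7]
7=7: mid=8
7=7: mid=9
7=7: mid=10
done. lo=6 hi=9; data=[4,4,4,6,4,6,7,7,7,7]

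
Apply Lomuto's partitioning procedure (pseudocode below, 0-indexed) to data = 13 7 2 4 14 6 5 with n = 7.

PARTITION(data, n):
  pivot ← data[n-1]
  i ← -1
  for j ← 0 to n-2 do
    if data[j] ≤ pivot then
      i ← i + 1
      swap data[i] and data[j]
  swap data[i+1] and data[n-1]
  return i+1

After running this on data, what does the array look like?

2 4 5 7 14 6 13

pivot = data[6] = 5; i = -1
j=0: data[0]=13 > 5 → no swap
j=1: data[1]=7 > 5 → no swap
j=2: data[2]=2 ≤ 5 → i=0, swap data[0],data[2] → 2 7 13 4 14 6 5
j=3: data[3]=4 ≤ 5 → i=1, swap data[1],data[3] → 2 4 13 7 14 6 5
j=4: data[4]=14 > 5 → no swap
j=5: data[5]=6 > 5 → no swap
final swap data[2],data[6] → 2 4 5 7 14 6 13; return 2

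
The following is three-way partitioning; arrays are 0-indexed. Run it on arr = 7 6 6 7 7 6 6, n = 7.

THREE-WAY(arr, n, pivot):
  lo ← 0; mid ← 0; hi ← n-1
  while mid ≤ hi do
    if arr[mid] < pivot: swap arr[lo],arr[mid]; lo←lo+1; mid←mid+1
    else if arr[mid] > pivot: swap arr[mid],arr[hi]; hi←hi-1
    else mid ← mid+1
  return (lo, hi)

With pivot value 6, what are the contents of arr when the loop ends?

6 6 6 6 7 7 7

pivot = 6; lo=0, mid=0, hi=6
arr[mid]=7>6: swap arr[0],arr[6]; hi=5 → 6 6 6 7 7 6 7
arr[mid]=6=6: mid=1
arr[mid]=6=6: mid=2
arr[mid]=6=6: mid=3
arr[mid]=7>6: swap arr[3],arr[5]; hi=4 → 6 6 6 6 7 7 7
arr[mid]=6=6: mid=4
arr[mid]=7>6: swap arr[4],arr[4]; hi=3 → 6 6 6 6 7 7 7
end: lo=0, hi=3; arr = 6 6 6 6 7 7 7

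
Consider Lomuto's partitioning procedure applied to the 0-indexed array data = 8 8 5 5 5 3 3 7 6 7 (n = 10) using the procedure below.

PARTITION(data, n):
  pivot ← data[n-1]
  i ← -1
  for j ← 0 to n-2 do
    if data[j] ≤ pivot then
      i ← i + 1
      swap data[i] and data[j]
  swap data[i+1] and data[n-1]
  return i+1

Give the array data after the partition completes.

pivot = data[9] = 7; i = -1
j=0: data[0]=8 > 7 → no swap
j=1: data[1]=8 > 7 → no swap
j=2: data[2]=5 ≤ 7 → i=0, swap data[0],data[2] → 5 8 8 5 5 3 3 7 6 7
j=3: data[3]=5 ≤ 7 → i=1, swap data[1],data[3] → 5 5 8 8 5 3 3 7 6 7
j=4: data[4]=5 ≤ 7 → i=2, swap data[2],data[4] → 5 5 5 8 8 3 3 7 6 7
j=5: data[5]=3 ≤ 7 → i=3, swap data[3],data[5] → 5 5 5 3 8 8 3 7 6 7
j=6: data[6]=3 ≤ 7 → i=4, swap data[4],data[6] → 5 5 5 3 3 8 8 7 6 7
j=7: data[7]=7 ≤ 7 → i=5, swap data[5],data[7] → 5 5 5 3 3 7 8 8 6 7
j=8: data[8]=6 ≤ 7 → i=6, swap data[6],data[8] → 5 5 5 3 3 7 6 8 8 7
final swap data[7],data[9] → 5 5 5 3 3 7 6 7 8 8; return 7

5 5 5 3 3 7 6 7 8 8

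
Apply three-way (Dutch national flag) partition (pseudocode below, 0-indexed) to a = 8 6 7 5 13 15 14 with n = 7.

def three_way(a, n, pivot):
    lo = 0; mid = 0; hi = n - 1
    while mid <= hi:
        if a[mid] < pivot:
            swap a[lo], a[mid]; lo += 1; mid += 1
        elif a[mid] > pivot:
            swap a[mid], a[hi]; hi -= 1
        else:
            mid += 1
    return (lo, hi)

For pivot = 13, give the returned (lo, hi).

lo=0 mid=0 hi=6
8<13: swap(0,0), lo=1 mid=1 ⇒ 8 6 7 5 13 15 14
6<13: swap(1,1), lo=2 mid=2 ⇒ 8 6 7 5 13 15 14
7<13: swap(2,2), lo=3 mid=3 ⇒ 8 6 7 5 13 15 14
5<13: swap(3,3), lo=4 mid=4 ⇒ 8 6 7 5 13 15 14
13=13: mid=5
15>13: swap(5,6), hi=5 ⇒ 8 6 7 5 13 14 15
14>13: swap(5,5), hi=4 ⇒ 8 6 7 5 13 14 15
done. lo=4 hi=4; a=8 6 7 5 13 14 15

(4, 4)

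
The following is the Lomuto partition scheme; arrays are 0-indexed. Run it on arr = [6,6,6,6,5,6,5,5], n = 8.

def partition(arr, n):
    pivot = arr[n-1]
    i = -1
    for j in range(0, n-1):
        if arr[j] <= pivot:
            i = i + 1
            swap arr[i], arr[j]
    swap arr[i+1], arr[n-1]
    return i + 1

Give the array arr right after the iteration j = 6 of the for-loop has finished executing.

[5,5,6,6,6,6,6,5]

pivot = arr[7] = 5; i = -1
j=0: arr[0]=6 > 5 → no swap
j=1: arr[1]=6 > 5 → no swap
j=2: arr[2]=6 > 5 → no swap
j=3: arr[3]=6 > 5 → no swap
j=4: arr[4]=5 ≤ 5 → i=0, swap arr[0],arr[4] → [5,6,6,6,6,6,5,5]
j=5: arr[5]=6 > 5 → no swap
j=6: arr[6]=5 ≤ 5 → i=1, swap arr[1],arr[6] → [5,5,6,6,6,6,6,5]
(after j=6) arr = [5,5,6,6,6,6,6,5]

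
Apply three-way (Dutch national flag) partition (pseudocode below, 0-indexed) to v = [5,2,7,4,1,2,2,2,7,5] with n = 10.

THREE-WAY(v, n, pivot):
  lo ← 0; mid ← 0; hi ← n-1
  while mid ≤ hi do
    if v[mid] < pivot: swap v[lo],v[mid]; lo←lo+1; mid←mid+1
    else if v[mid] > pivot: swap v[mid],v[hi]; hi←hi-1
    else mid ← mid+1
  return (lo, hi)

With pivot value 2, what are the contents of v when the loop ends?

[1,2,2,2,2,4,7,7,5,5]

lo=0 mid=0 hi=9
5>2: swap(0,9), hi=8 ⇒ [5,2,7,4,1,2,2,2,7,5]
5>2: swap(0,8), hi=7 ⇒ [7,2,7,4,1,2,2,2,5,5]
7>2: swap(0,7), hi=6 ⇒ [2,2,7,4,1,2,2,7,5,5]
2=2: mid=1
2=2: mid=2
7>2: swap(2,6), hi=5 ⇒ [2,2,2,4,1,2,7,7,5,5]
2=2: mid=3
4>2: swap(3,5), hi=4 ⇒ [2,2,2,2,1,4,7,7,5,5]
2=2: mid=4
1<2: swap(0,4), lo=1 mid=5 ⇒ [1,2,2,2,2,4,7,7,5,5]
done. lo=1 hi=4; v=[1,2,2,2,2,4,7,7,5,5]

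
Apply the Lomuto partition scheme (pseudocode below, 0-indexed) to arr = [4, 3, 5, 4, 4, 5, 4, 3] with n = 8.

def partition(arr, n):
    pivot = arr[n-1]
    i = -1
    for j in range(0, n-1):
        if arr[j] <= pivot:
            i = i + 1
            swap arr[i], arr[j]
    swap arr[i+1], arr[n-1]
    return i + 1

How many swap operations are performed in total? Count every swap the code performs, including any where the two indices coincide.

2

pivot = arr[7] = 3; i = -1
j=0: arr[0]=4 > 3 → no swap
j=1: arr[1]=3 ≤ 3 → i=0, swap arr[0],arr[1] → [3, 4, 5, 4, 4, 5, 4, 3]
j=2: arr[2]=5 > 3 → no swap
j=3: arr[3]=4 > 3 → no swap
j=4: arr[4]=4 > 3 → no swap
j=5: arr[5]=5 > 3 → no swap
j=6: arr[6]=4 > 3 → no swap
final swap arr[1],arr[7] → [3, 3, 5, 4, 4, 5, 4, 4]; return 1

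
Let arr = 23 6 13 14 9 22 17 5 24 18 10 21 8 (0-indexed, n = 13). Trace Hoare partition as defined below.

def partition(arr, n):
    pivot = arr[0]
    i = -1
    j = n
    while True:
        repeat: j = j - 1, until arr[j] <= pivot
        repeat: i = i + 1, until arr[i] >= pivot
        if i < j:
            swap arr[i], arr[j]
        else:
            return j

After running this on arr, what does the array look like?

pivot=23
j stops at 12 (8), i stops at 0 (23); swap ⇒ 8 6 13 14 9 22 17 5 24 18 10 21 23
j stops at 11 (21), i stops at 8 (24); swap ⇒ 8 6 13 14 9 22 17 5 21 18 10 24 23
j stops at 10, i stops at 11; i≥j ⇒ return 10. arr=8 6 13 14 9 22 17 5 21 18 10 24 23

8 6 13 14 9 22 17 5 21 18 10 24 23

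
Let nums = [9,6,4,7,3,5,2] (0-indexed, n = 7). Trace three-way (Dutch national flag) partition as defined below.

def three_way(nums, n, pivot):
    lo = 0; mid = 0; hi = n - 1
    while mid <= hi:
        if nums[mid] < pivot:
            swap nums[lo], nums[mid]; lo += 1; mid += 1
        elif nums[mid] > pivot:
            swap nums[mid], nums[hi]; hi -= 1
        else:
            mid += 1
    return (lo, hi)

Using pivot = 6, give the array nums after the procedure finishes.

[2,4,5,3,6,7,9]

pivot = 6; lo=0, mid=0, hi=6
nums[mid]=9>6: swap nums[0],nums[6]; hi=5 → [2,6,4,7,3,5,9]
nums[mid]=2<6: swap nums[0],nums[0]; lo=1,mid=1 → [2,6,4,7,3,5,9]
nums[mid]=6=6: mid=2
nums[mid]=4<6: swap nums[1],nums[2]; lo=2,mid=3 → [2,4,6,7,3,5,9]
nums[mid]=7>6: swap nums[3],nums[5]; hi=4 → [2,4,6,5,3,7,9]
nums[mid]=5<6: swap nums[2],nums[3]; lo=3,mid=4 → [2,4,5,6,3,7,9]
nums[mid]=3<6: swap nums[3],nums[4]; lo=4,mid=5 → [2,4,5,3,6,7,9]
end: lo=4, hi=4; nums = [2,4,5,3,6,7,9]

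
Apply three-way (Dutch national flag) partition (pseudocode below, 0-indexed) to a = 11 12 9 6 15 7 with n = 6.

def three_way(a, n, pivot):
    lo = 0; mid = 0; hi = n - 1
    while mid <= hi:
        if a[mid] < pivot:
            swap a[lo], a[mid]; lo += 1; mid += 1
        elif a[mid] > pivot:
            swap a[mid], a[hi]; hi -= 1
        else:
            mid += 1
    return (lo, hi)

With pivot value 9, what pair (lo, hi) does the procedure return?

pivot = 9; lo=0, mid=0, hi=5
a[mid]=11>9: swap a[0],a[5]; hi=4 → 7 12 9 6 15 11
a[mid]=7<9: swap a[0],a[0]; lo=1,mid=1 → 7 12 9 6 15 11
a[mid]=12>9: swap a[1],a[4]; hi=3 → 7 15 9 6 12 11
a[mid]=15>9: swap a[1],a[3]; hi=2 → 7 6 9 15 12 11
a[mid]=6<9: swap a[1],a[1]; lo=2,mid=2 → 7 6 9 15 12 11
a[mid]=9=9: mid=3
end: lo=2, hi=2; a = 7 6 9 15 12 11

(2, 2)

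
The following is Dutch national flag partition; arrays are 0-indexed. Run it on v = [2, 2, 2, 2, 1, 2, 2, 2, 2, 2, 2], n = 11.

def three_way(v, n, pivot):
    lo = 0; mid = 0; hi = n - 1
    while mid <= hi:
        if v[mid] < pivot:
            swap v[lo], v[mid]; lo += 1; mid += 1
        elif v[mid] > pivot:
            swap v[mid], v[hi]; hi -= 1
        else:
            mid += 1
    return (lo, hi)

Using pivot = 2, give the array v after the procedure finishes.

[1, 2, 2, 2, 2, 2, 2, 2, 2, 2, 2]

lo=0 mid=0 hi=10
2=2: mid=1
2=2: mid=2
2=2: mid=3
2=2: mid=4
1<2: swap(0,4), lo=1 mid=5 ⇒ [1, 2, 2, 2, 2, 2, 2, 2, 2, 2, 2]
2=2: mid=6
2=2: mid=7
2=2: mid=8
2=2: mid=9
2=2: mid=10
2=2: mid=11
done. lo=1 hi=10; v=[1, 2, 2, 2, 2, 2, 2, 2, 2, 2, 2]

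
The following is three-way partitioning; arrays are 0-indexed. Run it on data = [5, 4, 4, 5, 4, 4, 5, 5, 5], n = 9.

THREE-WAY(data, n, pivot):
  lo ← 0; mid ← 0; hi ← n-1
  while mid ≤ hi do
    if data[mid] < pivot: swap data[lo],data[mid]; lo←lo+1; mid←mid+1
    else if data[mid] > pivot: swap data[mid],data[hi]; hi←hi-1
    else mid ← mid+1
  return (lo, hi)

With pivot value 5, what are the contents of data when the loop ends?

pivot = 5; lo=0, mid=0, hi=8
data[mid]=5=5: mid=1
data[mid]=4<5: swap data[0],data[1]; lo=1,mid=2 → [4, 5, 4, 5, 4, 4, 5, 5, 5]
data[mid]=4<5: swap data[1],data[2]; lo=2,mid=3 → [4, 4, 5, 5, 4, 4, 5, 5, 5]
data[mid]=5=5: mid=4
data[mid]=4<5: swap data[2],data[4]; lo=3,mid=5 → [4, 4, 4, 5, 5, 4, 5, 5, 5]
data[mid]=4<5: swap data[3],data[5]; lo=4,mid=6 → [4, 4, 4, 4, 5, 5, 5, 5, 5]
data[mid]=5=5: mid=7
data[mid]=5=5: mid=8
data[mid]=5=5: mid=9
end: lo=4, hi=8; data = [4, 4, 4, 4, 5, 5, 5, 5, 5]

[4, 4, 4, 4, 5, 5, 5, 5, 5]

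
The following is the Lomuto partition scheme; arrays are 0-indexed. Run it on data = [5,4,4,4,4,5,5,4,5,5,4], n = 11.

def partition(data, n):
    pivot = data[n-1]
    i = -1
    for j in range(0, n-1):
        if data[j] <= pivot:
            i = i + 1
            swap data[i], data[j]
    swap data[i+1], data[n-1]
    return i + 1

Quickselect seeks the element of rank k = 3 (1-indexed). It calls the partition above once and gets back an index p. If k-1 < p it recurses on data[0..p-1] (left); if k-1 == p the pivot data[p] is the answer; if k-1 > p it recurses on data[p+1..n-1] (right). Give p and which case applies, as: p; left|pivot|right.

5; left

pivot=4, i=-1
j=0: 5>4, skip
j=1: 4≤4, i=0, swap(0,1) ⇒ [4,5,4,4,4,5,5,4,5,5,4]
j=2: 4≤4, i=1, swap(1,2) ⇒ [4,4,5,4,4,5,5,4,5,5,4]
j=3: 4≤4, i=2, swap(2,3) ⇒ [4,4,4,5,4,5,5,4,5,5,4]
j=4: 4≤4, i=3, swap(3,4) ⇒ [4,4,4,4,5,5,5,4,5,5,4]
j=5: 5>4, skip
j=6: 5>4, skip
j=7: 4≤4, i=4, swap(4,7) ⇒ [4,4,4,4,4,5,5,5,5,5,4]
j=8: 5>4, skip
j=9: 5>4, skip
swap(5,10) ⇒ [4,4,4,4,4,4,5,5,5,5,5]; return 5
p = 5; k-1 = 2 < 5 ⇒ left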